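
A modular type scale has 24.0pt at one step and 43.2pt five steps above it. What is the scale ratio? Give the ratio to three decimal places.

The ratio satisfies 24.0 × r⁵ = 43.2, so r = (43.2 / 24.0)^(1/5).
r = 1.8000^(1/5) ≈ 1.1247

1.125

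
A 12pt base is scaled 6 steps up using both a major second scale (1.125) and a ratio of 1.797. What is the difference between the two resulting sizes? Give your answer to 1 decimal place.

379.8pt

Major second: 12.0 × 1.125⁶ = 24.327pt
At 1.797: 12.0 × 1.797⁶ = 404.082pt
Difference: 404.082 − 24.327 = 379.755pt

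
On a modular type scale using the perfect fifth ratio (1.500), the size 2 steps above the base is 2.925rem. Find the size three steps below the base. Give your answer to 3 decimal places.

0.385rem

Moving from step +2 to step -3 is 5 steps down, so divide by r⁵.
2.925 ÷ 1.500⁵ = 2.925 ÷ 7.59375 ≈ 0.385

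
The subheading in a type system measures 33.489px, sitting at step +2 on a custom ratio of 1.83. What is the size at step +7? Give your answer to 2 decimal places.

The gap is 7 − (2) = 5 steps, so the factor is 1.83^5.
33.489 × 1.83⁵ = 33.489 × 20.52369 ≈ 687.318

687.32px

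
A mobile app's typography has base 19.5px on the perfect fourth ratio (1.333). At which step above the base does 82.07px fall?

1.333ⁿ = 82.07 / 19.5 = 4.2087
n = ln(4.2087) / ln(1.333) = 1.4372 / 0.2874 ≈ 5.00

5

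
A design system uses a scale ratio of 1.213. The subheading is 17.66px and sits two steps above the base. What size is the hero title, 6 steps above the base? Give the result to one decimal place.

38.2px

The gap is 6 − (2) = 4 steps, so the factor is 1.213^4.
17.66 × 1.213⁴ = 17.66 × 2.16493 ≈ 38.233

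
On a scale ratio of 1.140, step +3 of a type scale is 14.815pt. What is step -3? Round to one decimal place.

6.7pt

14.815 ÷ 1.140⁶ = 14.815 ÷ 2.19497 ≈ 6.750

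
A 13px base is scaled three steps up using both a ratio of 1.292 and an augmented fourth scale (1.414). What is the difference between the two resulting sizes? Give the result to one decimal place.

8.7px

At 1.292: 13.0 × 1.292³ = 28.037px
Augmented fourth: 13.0 × 1.414³ = 36.753px
Difference: 36.753 − 28.037 = 8.716px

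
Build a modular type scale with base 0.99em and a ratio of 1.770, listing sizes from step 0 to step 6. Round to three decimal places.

0.990em, 1.752em, 3.102em, 5.490em, 9.717em, 17.199em, 30.442em

Step 0: 0.99em
Step 1: 0.99 × 1.770 = 1.752
Step 2: 0.99 × 1.770² = 3.102
Step 3: 0.99 × 1.770³ = 5.490
Step 4: 0.99 × 1.770⁴ = 9.717
Step 5: 0.99 × 1.770⁵ = 17.199
Step 6: 0.99 × 1.770⁶ = 30.442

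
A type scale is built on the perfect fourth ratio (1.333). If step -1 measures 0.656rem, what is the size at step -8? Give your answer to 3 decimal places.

Moving from step -1 to step -8 is 7 steps down, so divide by r⁷.
0.656 ÷ 1.333⁷ = 0.656 ÷ 7.47844 ≈ 0.088

0.088rem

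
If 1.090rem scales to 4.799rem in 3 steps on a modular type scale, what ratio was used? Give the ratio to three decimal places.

1.639

The ratio satisfies 1.090 × r³ = 4.799, so r = (4.799 / 1.090)^(1/3).
r = 4.4028^(1/3) ≈ 1.6390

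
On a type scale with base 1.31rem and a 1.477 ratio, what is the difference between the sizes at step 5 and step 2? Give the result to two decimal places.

Step 2: 1.31 × 1.477² = 2.8578rem
Step 5: 1.31 × 1.477⁵ = 9.2082rem
Difference: 9.2082 − 2.8578 = 6.3504rem

6.35rem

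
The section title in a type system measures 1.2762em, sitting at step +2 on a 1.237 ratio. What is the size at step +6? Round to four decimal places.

Moving from step +2 to step +6 is 4 steps up, so multiply by r⁴.
1.2762 × 1.237⁴ = 1.2762 × 2.34142 ≈ 2.9881

2.9881em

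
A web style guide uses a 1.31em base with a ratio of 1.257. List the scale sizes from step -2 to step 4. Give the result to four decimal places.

0.8291em, 1.0422em, 1.3100em, 1.6467em, 2.0699em, 2.6018em, 3.2705em

Step -2: 1.31 ÷ 1.257² = 0.8291
Step -1: 1.31 ÷ 1.257 = 1.0422
Step 0: 1.31em
Step 1: 1.31 × 1.257 = 1.6467
Step 2: 1.31 × 1.257² = 2.0699
Step 3: 1.31 × 1.257³ = 2.6018
Step 4: 1.31 × 1.257⁴ = 3.2705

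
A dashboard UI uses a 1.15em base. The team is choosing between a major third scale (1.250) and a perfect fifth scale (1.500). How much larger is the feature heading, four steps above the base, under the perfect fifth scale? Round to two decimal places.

3.01em

Major third: 1.15 × 1.250⁴ = 2.8076em
Perfect fifth: 1.15 × 1.500⁴ = 5.8219em
Difference: 5.8219 − 2.8076 = 3.0143em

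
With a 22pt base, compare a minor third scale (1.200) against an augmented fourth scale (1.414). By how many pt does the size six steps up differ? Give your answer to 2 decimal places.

110.15pt

Minor third: 22.0 × 1.200⁶ = 65.6916pt
Augmented fourth: 22.0 × 1.414⁶ = 175.8406pt
Difference: 175.8406 − 65.6916 = 110.1490pt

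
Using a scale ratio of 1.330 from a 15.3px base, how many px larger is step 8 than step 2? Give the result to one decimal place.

Step 2: 15.3 × 1.330² = 27.064px
Step 8: 15.3 × 1.330⁸ = 149.797px
Difference: 149.797 − 27.064 = 122.733px

122.7px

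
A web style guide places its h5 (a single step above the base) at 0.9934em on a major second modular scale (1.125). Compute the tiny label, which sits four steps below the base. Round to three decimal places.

0.551em

0.9934 ÷ 1.125⁵ = 0.9934 ÷ 1.80203 ≈ 0.551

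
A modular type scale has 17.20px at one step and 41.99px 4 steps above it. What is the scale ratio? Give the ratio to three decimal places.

1.250

r⁴ = 41.99 / 17.20, so r = (41.99/17.20)^(1/4).
r = 2.4413^(1/4) ≈ 1.2500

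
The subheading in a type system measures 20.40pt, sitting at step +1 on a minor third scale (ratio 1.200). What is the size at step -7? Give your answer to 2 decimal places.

Moving from step +1 to step -7 is 8 steps down, so divide by r⁸.
20.40 ÷ 1.200⁸ = 20.40 ÷ 4.29982 ≈ 4.744

4.74pt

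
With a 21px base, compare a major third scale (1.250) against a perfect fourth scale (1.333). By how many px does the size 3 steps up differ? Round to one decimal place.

8.7px

Major third: 21.0 × 1.250³ = 41.016px
Perfect fourth: 21.0 × 1.333³ = 49.740px
Difference: 49.740 − 41.016 = 8.724px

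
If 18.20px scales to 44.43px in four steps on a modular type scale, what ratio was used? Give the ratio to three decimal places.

r⁴ = 44.43 / 18.20, so r = (44.43/18.20)^(1/4).
r = 2.4412^(1/4) ≈ 1.2500

1.250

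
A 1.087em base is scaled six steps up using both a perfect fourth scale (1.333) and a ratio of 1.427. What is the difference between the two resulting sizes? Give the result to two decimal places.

Perfect fourth: 1.087 × 1.333⁶ = 6.0983em
At 1.427: 1.087 × 1.427⁶ = 9.1785em
Difference: 9.1785 − 6.0983 = 3.0802em

3.08em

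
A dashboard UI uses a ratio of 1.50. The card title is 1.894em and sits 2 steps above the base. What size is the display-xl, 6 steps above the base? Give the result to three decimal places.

9.588em

The gap is 6 − (2) = 4 steps, so the factor is 1.50^4.
1.894 × 1.50⁴ = 1.894 × 5.06250 ≈ 9.588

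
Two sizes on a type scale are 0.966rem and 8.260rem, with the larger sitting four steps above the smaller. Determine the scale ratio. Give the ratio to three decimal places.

1.710

The ratio satisfies 0.966 × r⁴ = 8.260, so r = (8.260 / 0.966)^(1/4).
r = 8.5507^(1/4) ≈ 1.7100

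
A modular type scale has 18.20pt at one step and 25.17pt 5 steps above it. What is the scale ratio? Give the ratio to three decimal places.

1.067

r⁵ = 25.17 / 18.20, so r = (25.17/18.20)^(1/5).
r = 1.3830^(1/5) ≈ 1.0670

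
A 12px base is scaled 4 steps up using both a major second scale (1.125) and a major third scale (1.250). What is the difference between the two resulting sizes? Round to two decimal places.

10.08px

Major second: 12.0 × 1.125⁴ = 19.2217px
Major third: 12.0 × 1.250⁴ = 29.2969px
Difference: 29.2969 − 19.2217 = 10.0752px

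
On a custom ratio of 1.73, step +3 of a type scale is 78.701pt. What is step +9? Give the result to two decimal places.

2109.88pt

Moving from step +3 to step +9 is 6 steps up, so multiply by r⁶.
78.701 × 1.73⁶ = 78.701 × 26.80875 ≈ 2109.876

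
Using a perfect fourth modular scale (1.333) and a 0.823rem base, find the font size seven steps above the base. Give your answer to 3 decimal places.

A modular type scale is a geometric sequence: sizeₙ = base × rⁿ.
0.823 × 1.333⁷ = 0.823 × 7.47844 ≈ 6.155

6.155rem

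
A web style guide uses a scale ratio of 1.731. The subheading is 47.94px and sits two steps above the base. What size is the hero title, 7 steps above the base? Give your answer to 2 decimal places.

Moving from step +2 to step +7 is 5 steps up, so multiply by r⁵.
47.94 × 1.731⁵ = 47.94 × 15.54123 ≈ 745.046

745.05px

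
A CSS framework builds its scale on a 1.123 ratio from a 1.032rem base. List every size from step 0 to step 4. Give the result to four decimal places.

1.0320rem, 1.1589rem, 1.3015rem, 1.4616rem, 1.6413rem

Step 0: 1.032rem
Step 1: 1.032 × 1.123 = 1.1589
Step 2: 1.032 × 1.123² = 1.3015
Step 3: 1.032 × 1.123³ = 1.4616
Step 4: 1.032 × 1.123⁴ = 1.6413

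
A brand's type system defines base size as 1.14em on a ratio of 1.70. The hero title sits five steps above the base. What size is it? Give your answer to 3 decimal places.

16.186em

Every step multiplies by the scale ratio.
1.14 × 1.70⁵ = 1.14 × 14.19857 ≈ 16.186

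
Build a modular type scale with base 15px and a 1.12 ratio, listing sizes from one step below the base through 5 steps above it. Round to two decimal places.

13.39px, 15.00px, 16.80px, 18.82px, 21.07px, 23.60px, 26.44px

Step -1: 15.0 ÷ 1.12 = 13.39
Step 0: 15px
Step 1: 15.0 × 1.12 = 16.80
Step 2: 15.0 × 1.12² = 18.82
Step 3: 15.0 × 1.12³ = 21.07
Step 4: 15.0 × 1.12⁴ = 23.60
Step 5: 15.0 × 1.12⁵ = 26.44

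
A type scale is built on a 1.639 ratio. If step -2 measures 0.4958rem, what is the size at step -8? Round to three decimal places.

0.026rem

The gap is -8 − (-2) = -6 steps, so the factor is 1.639^-6.
0.4958 ÷ 1.639⁶ = 0.4958 ÷ 19.38535 ≈ 0.026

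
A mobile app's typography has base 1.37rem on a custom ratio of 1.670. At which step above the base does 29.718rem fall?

1.670ⁿ = 29.718 / 1.37 = 21.6920
n = ln(21.6920) / ln(1.670) = 3.0769 / 0.5128 ≈ 6.00

6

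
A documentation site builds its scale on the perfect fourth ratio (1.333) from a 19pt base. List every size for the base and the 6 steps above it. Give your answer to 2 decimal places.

19.00pt, 25.33pt, 33.76pt, 45.00pt, 59.99pt, 79.97pt, 106.59pt

Step 0: 19pt
Step 1: 19.0 × 1.333 = 25.33
Step 2: 19.0 × 1.333² = 33.76
Step 3: 19.0 × 1.333³ = 45.00
Step 4: 19.0 × 1.333⁴ = 59.99
Step 5: 19.0 × 1.333⁵ = 79.97
Step 6: 19.0 × 1.333⁶ = 106.59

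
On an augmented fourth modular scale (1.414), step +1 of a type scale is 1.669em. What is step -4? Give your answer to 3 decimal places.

0.295em

The gap is -4 − (1) = -5 steps, so the factor is 1.414^-5.
1.669 ÷ 1.414⁵ = 1.669 ÷ 5.65258 ≈ 0.295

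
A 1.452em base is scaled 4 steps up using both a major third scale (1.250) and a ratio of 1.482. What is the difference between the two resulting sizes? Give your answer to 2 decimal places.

Major third: 1.452 × 1.250⁴ = 3.5449em
At 1.482: 1.452 × 1.482⁴ = 7.0042em
Difference: 7.0042 − 3.5449 = 3.4593em

3.46em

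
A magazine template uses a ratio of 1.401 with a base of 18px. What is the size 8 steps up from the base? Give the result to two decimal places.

267.16px

A modular type scale is a geometric sequence: sizeₙ = base × rⁿ.
18.0 × 1.401⁸ = 18.0 × 14.84243 ≈ 267.16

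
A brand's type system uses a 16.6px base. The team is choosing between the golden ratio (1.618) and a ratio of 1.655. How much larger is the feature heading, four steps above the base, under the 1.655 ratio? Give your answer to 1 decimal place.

Golden ratio: 16.6 × 1.618⁴ = 113.769px
At 1.655: 16.6 × 1.655⁴ = 124.537px
Difference: 124.537 − 113.769 = 10.768px

10.8px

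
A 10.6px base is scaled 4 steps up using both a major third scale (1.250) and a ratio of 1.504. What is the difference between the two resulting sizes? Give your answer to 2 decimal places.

Major third: 10.6 × 1.250⁴ = 25.8789px
At 1.504: 10.6 × 1.504⁴ = 54.2372px
Difference: 54.2372 − 25.8789 = 28.3583px

28.36px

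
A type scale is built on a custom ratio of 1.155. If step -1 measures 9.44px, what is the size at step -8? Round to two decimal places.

3.44px

Moving from step -1 to step -8 is 7 steps down, so divide by r⁷.
9.44 ÷ 1.155⁷ = 9.44 ÷ 2.74204 ≈ 3.443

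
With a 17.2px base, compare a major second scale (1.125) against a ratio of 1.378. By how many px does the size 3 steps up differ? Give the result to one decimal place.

20.5px

Major second: 17.2 × 1.125³ = 24.490px
At 1.378: 17.2 × 1.378³ = 45.007px
Difference: 45.007 − 24.490 = 20.517px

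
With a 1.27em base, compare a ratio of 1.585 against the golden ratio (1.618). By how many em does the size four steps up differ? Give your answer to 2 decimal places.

0.69em

At 1.585: 1.27 × 1.585⁴ = 8.0153em
Golden ratio: 1.27 × 1.618⁴ = 8.7040em
Difference: 8.7040 − 8.0153 = 0.6887em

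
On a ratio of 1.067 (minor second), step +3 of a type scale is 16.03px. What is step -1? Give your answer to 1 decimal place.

12.4px

16.03 ÷ 1.067⁴ = 16.03 ÷ 1.29616 ≈ 12.367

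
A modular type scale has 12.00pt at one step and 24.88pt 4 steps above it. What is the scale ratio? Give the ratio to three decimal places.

1.200

The ratio satisfies 12.00 × r⁴ = 24.88, so r = (24.88 / 12.00)^(1/4).
r = 2.0733^(1/4) ≈ 1.2000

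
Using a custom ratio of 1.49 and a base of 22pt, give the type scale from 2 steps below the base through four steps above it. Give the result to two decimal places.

Step -2: 22.0 ÷ 1.49² = 9.91
Step -1: 22.0 ÷ 1.49 = 14.77
Step 0: 22pt
Step 1: 22.0 × 1.49 = 32.78
Step 2: 22.0 × 1.49² = 48.84
Step 3: 22.0 × 1.49³ = 72.77
Step 4: 22.0 × 1.49⁴ = 108.43

9.91pt, 14.77pt, 22.00pt, 32.78pt, 48.84pt, 72.77pt, 108.43pt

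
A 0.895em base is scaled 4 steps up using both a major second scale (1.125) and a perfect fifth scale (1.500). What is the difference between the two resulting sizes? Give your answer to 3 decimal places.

3.097em

Major second: 0.895 × 1.125⁴ = 1.43362em
Perfect fifth: 0.895 × 1.500⁴ = 4.53094em
Difference: 4.53094 − 1.43362 = 3.09732em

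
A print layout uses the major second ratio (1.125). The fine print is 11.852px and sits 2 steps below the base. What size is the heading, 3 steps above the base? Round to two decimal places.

21.36px

11.852 × 1.125⁵ = 11.852 × 1.80203 ≈ 21.358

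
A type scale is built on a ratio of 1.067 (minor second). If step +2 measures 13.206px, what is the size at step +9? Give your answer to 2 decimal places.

20.79px

13.206 × 1.067⁷ = 13.206 × 1.57453 ≈ 20.793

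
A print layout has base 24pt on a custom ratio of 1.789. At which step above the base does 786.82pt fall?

6

1.789ⁿ = 786.82 / 24 = 32.7842
n = ln(32.7842) / ln(1.789) = 3.4899 / 0.5817 ≈ 6.00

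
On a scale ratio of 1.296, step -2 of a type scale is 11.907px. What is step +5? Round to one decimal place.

73.1px

11.907 × 1.296⁷ = 11.907 × 6.14094 ≈ 73.120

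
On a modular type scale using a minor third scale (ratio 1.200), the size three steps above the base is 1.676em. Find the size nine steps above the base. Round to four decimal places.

1.676 × 1.200⁶ = 1.676 × 2.98598 ≈ 5.0045

5.0045em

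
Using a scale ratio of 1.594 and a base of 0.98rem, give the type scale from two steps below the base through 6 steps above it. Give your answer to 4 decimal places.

0.3857rem, 0.6148rem, 0.9800rem, 1.5621rem, 2.4900rem, 3.9691rem, 6.3267rem, 10.0848rem, 16.0752rem

Step -2: 0.98 ÷ 1.594² = 0.3857
Step -1: 0.98 ÷ 1.594 = 0.6148
Step 0: 0.98rem
Step 1: 0.98 × 1.594 = 1.5621
Step 2: 0.98 × 1.594² = 2.4900
Step 3: 0.98 × 1.594³ = 3.9691
Step 4: 0.98 × 1.594⁴ = 6.3267
Step 5: 0.98 × 1.594⁵ = 10.0848
Step 6: 0.98 × 1.594⁶ = 16.0752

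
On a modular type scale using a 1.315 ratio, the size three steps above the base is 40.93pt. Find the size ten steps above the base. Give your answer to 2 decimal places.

The gap is 10 − (3) = 7 steps, so the factor is 1.315^7.
40.93 × 1.315⁷ = 40.93 × 6.79955 ≈ 278.306

278.31pt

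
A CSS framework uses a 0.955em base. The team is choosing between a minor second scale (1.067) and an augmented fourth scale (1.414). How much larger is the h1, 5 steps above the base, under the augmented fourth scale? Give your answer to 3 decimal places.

Minor second: 0.955 × 1.067⁵ = 1.32076em
Augmented fourth: 0.955 × 1.414⁵ = 5.39822em
Difference: 5.39822 − 1.32076 = 4.07746em

4.077em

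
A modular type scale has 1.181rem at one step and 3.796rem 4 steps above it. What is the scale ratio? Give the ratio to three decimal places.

1.339

r⁴ = 3.796 / 1.181, so r = (3.796/1.181)^(1/4).
r = 3.2142^(1/4) ≈ 1.3390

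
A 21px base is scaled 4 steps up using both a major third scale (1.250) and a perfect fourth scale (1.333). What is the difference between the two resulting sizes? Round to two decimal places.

Major third: 21.0 × 1.250⁴ = 51.2695px
Perfect fourth: 21.0 × 1.333⁴ = 66.3040px
Difference: 66.3040 − 51.2695 = 15.0345px

15.03px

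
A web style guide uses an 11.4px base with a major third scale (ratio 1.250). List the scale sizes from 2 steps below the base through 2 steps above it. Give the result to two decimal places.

Step -2: 11.4 ÷ 1.250² = 7.30
Step -1: 11.4 ÷ 1.250 = 9.12
Step 0: 11.4px
Step 1: 11.4 × 1.250 = 14.25
Step 2: 11.4 × 1.250² = 17.81

7.30px, 9.12px, 11.40px, 14.25px, 17.81px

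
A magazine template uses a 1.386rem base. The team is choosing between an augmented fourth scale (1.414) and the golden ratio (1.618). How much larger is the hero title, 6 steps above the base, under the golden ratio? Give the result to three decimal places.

13.790rem

Augmented fourth: 1.386 × 1.414⁶ = 11.07796rem
Golden ratio: 1.386 × 1.618⁶ = 24.86763rem
Difference: 24.86763 − 11.07796 = 13.78967rem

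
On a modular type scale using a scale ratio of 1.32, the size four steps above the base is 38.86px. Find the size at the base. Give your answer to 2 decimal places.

The gap is 0 − (4) = -4 steps, so the factor is 1.32^-4.
38.86 ÷ 1.32⁴ = 38.86 ÷ 3.03596 ≈ 12.800

12.80px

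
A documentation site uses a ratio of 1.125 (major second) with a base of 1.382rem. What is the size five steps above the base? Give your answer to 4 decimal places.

Every step multiplies by the scale ratio.
1.382 × 1.125⁵ = 1.382 × 1.80203 ≈ 2.4904

2.4904rem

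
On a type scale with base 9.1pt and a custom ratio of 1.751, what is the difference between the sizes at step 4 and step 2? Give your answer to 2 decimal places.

Step 2: 9.1 × 1.751² = 27.9006pt
Step 4: 9.1 × 1.751⁴ = 85.5433pt
Difference: 85.5433 − 27.9006 = 57.6427pt

57.64pt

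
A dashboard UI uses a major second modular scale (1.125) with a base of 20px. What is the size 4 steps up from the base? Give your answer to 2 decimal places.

32.04px

A modular type scale is a geometric sequence: sizeₙ = base × rⁿ.
20.0 × 1.125⁴ = 20.0 × 1.60181 ≈ 32.04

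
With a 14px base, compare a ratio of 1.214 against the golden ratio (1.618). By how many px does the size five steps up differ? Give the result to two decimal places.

118.33px

At 1.214: 14.0 × 1.214⁵ = 36.9166px
Golden ratio: 14.0 × 1.618⁵ = 155.2461px
Difference: 155.2461 − 36.9166 = 118.3295px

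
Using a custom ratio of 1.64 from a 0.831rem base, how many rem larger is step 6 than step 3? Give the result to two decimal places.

12.50rem

Step 3: 0.831 × 1.64³ = 3.6655rem
Step 6: 0.831 × 1.64⁶ = 16.1683rem
Difference: 16.1683 − 3.6655 = 12.5028rem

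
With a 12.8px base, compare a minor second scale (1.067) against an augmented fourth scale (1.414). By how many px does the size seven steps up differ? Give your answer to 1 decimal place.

124.5px

Minor second: 12.8 × 1.067⁷ = 20.154px
Augmented fourth: 12.8 × 1.414⁷ = 144.662px
Difference: 144.662 − 20.154 = 124.508px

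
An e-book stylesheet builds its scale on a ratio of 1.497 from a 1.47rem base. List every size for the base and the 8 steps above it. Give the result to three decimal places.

Step 0: 1.47rem
Step 1: 1.47 × 1.497 = 2.201
Step 2: 1.47 × 1.497² = 3.294
Step 3: 1.47 × 1.497³ = 4.932
Step 4: 1.47 × 1.497⁴ = 7.383
Step 5: 1.47 × 1.497⁵ = 11.052
Step 6: 1.47 × 1.497⁶ = 16.544
Step 7: 1.47 × 1.497⁷ = 24.767
Step 8: 1.47 × 1.497⁸ = 37.076

1.470rem, 2.201rem, 3.294rem, 4.932rem, 7.383rem, 11.052rem, 16.544rem, 24.767rem, 37.076rem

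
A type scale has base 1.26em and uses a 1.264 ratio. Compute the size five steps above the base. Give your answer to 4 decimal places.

1.26 × 1.264⁵ = 1.26 × 3.22653 ≈ 4.0654

4.0654em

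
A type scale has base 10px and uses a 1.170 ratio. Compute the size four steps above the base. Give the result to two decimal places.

Every step multiplies by the scale ratio.
10.0 × 1.170⁴ = 10.0 × 1.87389 ≈ 18.74

18.74px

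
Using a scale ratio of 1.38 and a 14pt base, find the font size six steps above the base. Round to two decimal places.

14.0 × 1.38⁶ = 14.0 × 6.90676 ≈ 96.69

96.69pt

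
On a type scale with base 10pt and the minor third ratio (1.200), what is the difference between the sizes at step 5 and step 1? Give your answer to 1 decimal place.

Step 1: 10.0 × 1.200 = 12.000pt
Step 5: 10.0 × 1.200⁵ = 24.883pt
Difference: 24.883 − 12.000 = 12.883pt

12.9pt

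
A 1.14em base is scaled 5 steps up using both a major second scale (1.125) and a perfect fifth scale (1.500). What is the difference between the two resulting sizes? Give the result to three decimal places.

Major second: 1.14 × 1.125⁵ = 2.05432em
Perfect fifth: 1.14 × 1.500⁵ = 8.65687em
Difference: 8.65687 − 2.05432 = 6.60255em

6.603em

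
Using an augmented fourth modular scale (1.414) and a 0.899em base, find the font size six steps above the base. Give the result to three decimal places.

0.899 × 1.414⁶ = 0.899 × 7.99275 ≈ 7.185

7.185em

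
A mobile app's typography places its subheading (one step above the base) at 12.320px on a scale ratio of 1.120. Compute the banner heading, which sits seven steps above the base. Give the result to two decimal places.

24.32px

12.320 × 1.120⁶ = 12.320 × 1.97382 ≈ 24.317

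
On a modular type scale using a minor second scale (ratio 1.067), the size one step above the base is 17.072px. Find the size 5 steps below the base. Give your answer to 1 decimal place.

11.6px

17.072 ÷ 1.067⁶ = 17.072 ÷ 1.47566 ≈ 11.569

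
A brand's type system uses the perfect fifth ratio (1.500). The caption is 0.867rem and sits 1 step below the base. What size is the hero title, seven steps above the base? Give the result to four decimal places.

22.2203rem

The gap is 7 − (-1) = 8 steps, so the factor is 1.500^8.
0.867 × 1.500⁸ = 0.867 × 25.62891 ≈ 22.2203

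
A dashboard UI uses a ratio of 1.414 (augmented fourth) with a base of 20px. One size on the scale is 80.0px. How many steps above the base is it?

1.414ⁿ = 80.0 / 20 = 4.0000
n = ln(4.0000) / ln(1.414) = 1.3863 / 0.3464 ≈ 4.00

4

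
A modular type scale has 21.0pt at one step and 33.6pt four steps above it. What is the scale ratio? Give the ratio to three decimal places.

1.125

r⁴ = 33.6 / 21.0, so r = (33.6/21.0)^(1/4).
r = 1.6000^(1/4) ≈ 1.1247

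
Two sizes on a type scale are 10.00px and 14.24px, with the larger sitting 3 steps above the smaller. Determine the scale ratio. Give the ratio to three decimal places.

r³ = 14.24 / 10.00, so r = (14.24/10.00)^(1/3).
r = 1.4240^(1/3) ≈ 1.1250

1.125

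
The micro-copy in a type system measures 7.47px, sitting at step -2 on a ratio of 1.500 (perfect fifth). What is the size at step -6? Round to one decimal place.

1.5px

The gap is -6 − (-2) = -4 steps, so the factor is 1.500^-4.
7.47 ÷ 1.500⁴ = 7.47 ÷ 5.06250 ≈ 1.476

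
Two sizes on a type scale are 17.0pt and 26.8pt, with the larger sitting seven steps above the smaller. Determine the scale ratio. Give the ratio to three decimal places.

1.067

The ratio satisfies 17.0 × r⁷ = 26.8, so r = (26.8 / 17.0)^(1/7).
r = 1.5765^(1/7) ≈ 1.0672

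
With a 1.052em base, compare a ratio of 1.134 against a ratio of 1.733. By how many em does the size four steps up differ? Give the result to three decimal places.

7.749em

At 1.134: 1.052 × 1.134⁴ = 1.73967em
At 1.733: 1.052 × 1.733⁴ = 9.48877em
Difference: 9.48877 − 1.73967 = 7.74910em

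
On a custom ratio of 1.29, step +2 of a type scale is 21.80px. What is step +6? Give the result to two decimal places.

21.80 × 1.29⁴ = 21.80 × 2.76923 ≈ 60.369

60.37px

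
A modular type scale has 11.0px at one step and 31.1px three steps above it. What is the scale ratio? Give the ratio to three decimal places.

1.414

r³ = 31.1 / 11.0, so r = (31.1/11.0)^(1/3).
r = 2.8273^(1/3) ≈ 1.4140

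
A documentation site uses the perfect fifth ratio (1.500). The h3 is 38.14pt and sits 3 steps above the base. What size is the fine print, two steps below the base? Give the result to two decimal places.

5.02pt

38.14 ÷ 1.500⁵ = 38.14 ÷ 7.59375 ≈ 5.023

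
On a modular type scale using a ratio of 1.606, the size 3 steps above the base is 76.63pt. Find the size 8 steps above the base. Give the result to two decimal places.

818.70pt

The gap is 8 − (3) = 5 steps, so the factor is 1.606^5.
76.63 × 1.606⁵ = 76.63 × 10.68385 ≈ 818.703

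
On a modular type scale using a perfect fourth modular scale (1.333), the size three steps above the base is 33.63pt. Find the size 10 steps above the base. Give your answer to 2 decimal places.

251.50pt

33.63 × 1.333⁷ = 33.63 × 7.47844 ≈ 251.500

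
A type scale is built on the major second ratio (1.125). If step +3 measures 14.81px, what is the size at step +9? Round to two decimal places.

30.02px

14.81 × 1.125⁶ = 14.81 × 2.02729 ≈ 30.024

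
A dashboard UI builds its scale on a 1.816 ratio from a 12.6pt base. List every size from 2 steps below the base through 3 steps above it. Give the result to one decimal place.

3.8pt, 6.9pt, 12.6pt, 22.9pt, 41.6pt, 75.5pt

Step -2: 12.6 ÷ 1.816² = 3.8
Step -1: 12.6 ÷ 1.816 = 6.9
Step 0: 12.6pt
Step 1: 12.6 × 1.816 = 22.9
Step 2: 12.6 × 1.816² = 41.6
Step 3: 12.6 × 1.816³ = 75.5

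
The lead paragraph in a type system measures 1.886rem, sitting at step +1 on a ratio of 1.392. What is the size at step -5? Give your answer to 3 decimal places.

The gap is -5 − (1) = -6 steps, so the factor is 1.392^-6.
1.886 ÷ 1.392⁶ = 1.886 ÷ 7.27504 ≈ 0.259

0.259rem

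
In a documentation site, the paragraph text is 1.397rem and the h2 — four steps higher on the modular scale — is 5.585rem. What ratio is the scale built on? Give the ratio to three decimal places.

r⁴ = 5.585 / 1.397, so r = (5.585/1.397)^(1/4).
r = 3.9979^(1/4) ≈ 1.4140

1.414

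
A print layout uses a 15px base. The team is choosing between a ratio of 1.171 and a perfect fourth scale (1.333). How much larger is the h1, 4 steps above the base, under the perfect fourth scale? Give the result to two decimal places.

At 1.171: 15.0 × 1.171⁴ = 28.2045px
Perfect fourth: 15.0 × 1.333⁴ = 47.3600px
Difference: 47.3600 − 28.2045 = 19.1555px

19.16px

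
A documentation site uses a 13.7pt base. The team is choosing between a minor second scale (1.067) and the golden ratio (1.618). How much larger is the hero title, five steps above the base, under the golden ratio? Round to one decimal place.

Minor second: 13.7 × 1.067⁵ = 18.947pt
Golden ratio: 13.7 × 1.618⁵ = 151.919pt
Difference: 151.919 − 18.947 = 132.972pt

133.0pt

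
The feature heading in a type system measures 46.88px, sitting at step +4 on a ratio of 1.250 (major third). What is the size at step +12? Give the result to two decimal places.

279.43px

46.88 × 1.250⁸ = 46.88 × 5.96046 ≈ 279.427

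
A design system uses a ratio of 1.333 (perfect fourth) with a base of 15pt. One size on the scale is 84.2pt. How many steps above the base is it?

1.333ⁿ = 84.2 / 15 = 5.6133
n = ln(5.6133) / ln(1.333) = 1.7251 / 0.2874 ≈ 6.00

6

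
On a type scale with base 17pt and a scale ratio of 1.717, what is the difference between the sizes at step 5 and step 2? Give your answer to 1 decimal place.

203.6pt

Step 2: 17.0 × 1.717² = 50.118pt
Step 5: 17.0 × 1.717⁵ = 253.688pt
Difference: 253.688 − 50.118 = 203.570pt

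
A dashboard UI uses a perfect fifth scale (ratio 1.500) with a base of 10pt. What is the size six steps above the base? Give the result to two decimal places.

10.0 × 1.500⁶ = 10.0 × 11.39062 ≈ 113.91

113.91pt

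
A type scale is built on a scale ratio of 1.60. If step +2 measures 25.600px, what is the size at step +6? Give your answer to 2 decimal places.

167.77px

25.600 × 1.60⁴ = 25.600 × 6.55360 ≈ 167.772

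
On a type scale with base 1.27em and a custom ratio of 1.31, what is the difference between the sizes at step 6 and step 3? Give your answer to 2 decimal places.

3.56em

Step 3: 1.27 × 1.31³ = 2.8551em
Step 6: 1.27 × 1.31⁶ = 6.4185em
Difference: 6.4185 − 2.8551 = 3.5634em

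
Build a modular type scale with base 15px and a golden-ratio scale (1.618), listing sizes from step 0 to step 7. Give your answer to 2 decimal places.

Step 0: 15px
Step 1: 15.0 × 1.618 = 24.27
Step 2: 15.0 × 1.618² = 39.27
Step 3: 15.0 × 1.618³ = 63.54
Step 4: 15.0 × 1.618⁴ = 102.80
Step 5: 15.0 × 1.618⁵ = 166.34
Step 6: 15.0 × 1.618⁶ = 269.13
Step 7: 15.0 × 1.618⁷ = 435.45

15.00px, 24.27px, 39.27px, 63.54px, 102.80px, 166.34px, 269.13px, 435.45px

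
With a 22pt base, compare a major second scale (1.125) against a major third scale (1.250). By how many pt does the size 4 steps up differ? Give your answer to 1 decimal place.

Major second: 22.0 × 1.125⁴ = 35.240pt
Major third: 22.0 × 1.250⁴ = 53.711pt
Difference: 53.711 − 35.240 = 18.471pt

18.5pt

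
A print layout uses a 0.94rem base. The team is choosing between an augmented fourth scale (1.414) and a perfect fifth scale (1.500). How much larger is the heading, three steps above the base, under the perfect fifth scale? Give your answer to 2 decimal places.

Augmented fourth: 0.94 × 1.414³ = 2.6575rem
Perfect fifth: 0.94 × 1.500³ = 3.1725rem
Difference: 3.1725 − 2.6575 = 0.5150rem

0.51rem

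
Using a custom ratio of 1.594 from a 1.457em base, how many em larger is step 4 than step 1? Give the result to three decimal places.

Step 1: 1.457 × 1.594 = 2.32246em
Step 4: 1.457 × 1.594⁴ = 9.40617em
Difference: 9.40617 − 2.32246 = 7.08371em

7.084em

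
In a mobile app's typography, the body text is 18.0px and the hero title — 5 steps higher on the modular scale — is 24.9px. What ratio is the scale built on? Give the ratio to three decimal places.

r⁵ = 24.9 / 18.0, so r = (24.9/18.0)^(1/5).
r = 1.3833^(1/5) ≈ 1.0671

1.067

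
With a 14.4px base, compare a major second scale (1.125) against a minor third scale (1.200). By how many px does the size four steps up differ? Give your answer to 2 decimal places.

Major second: 14.4 × 1.125⁴ = 23.0660px
Minor third: 14.4 × 1.200⁴ = 29.8598px
Difference: 29.8598 − 23.0660 = 6.7938px

6.79px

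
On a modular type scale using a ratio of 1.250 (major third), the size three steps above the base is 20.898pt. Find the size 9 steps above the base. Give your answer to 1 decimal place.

The gap is 9 − (3) = 6 steps, so the factor is 1.250^6.
20.898 × 1.250⁶ = 20.898 × 3.81470 ≈ 79.720

79.7pt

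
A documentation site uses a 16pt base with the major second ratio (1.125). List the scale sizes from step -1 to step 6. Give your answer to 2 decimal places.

Step -1: 16.0 ÷ 1.125 = 14.22
Step 0: 16pt
Step 1: 16.0 × 1.125 = 18.00
Step 2: 16.0 × 1.125² = 20.25
Step 3: 16.0 × 1.125³ = 22.78
Step 4: 16.0 × 1.125⁴ = 25.63
Step 5: 16.0 × 1.125⁵ = 28.83
Step 6: 16.0 × 1.125⁶ = 32.44

14.22pt, 16.00pt, 18.00pt, 20.25pt, 22.78pt, 25.63pt, 28.83pt, 32.44pt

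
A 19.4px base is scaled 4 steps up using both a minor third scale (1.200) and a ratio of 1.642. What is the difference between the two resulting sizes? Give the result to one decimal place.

100.8px

Minor third: 19.4 × 1.200⁴ = 40.228px
At 1.642: 19.4 × 1.642⁴ = 141.024px
Difference: 141.024 − 40.228 = 100.796px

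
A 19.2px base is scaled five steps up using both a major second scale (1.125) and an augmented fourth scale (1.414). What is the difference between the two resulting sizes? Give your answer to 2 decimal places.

73.93px

Major second: 19.2 × 1.125⁵ = 34.5990px
Augmented fourth: 19.2 × 1.414⁵ = 108.5296px
Difference: 108.5296 − 34.5990 = 73.9306px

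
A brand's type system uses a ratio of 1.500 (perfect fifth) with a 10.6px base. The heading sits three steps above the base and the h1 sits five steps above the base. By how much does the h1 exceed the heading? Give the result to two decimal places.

44.72px

Step 3: 10.6 × 1.500³ = 35.7750px
Step 5: 10.6 × 1.500⁵ = 80.4937px
Difference: 80.4937 − 35.7750 = 44.7187px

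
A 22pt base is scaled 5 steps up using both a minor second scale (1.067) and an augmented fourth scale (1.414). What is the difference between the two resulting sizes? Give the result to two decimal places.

93.93pt

Minor second: 22.0 × 1.067⁵ = 30.4260pt
Augmented fourth: 22.0 × 1.414⁵ = 124.3569pt
Difference: 124.3569 − 30.4260 = 93.9309pt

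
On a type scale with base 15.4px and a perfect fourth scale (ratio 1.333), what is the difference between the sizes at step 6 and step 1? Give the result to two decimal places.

65.87px

Step 1: 15.4 × 1.333 = 20.5282px
Step 6: 15.4 × 1.333⁶ = 86.3976px
Difference: 86.3976 − 20.5282 = 65.8694px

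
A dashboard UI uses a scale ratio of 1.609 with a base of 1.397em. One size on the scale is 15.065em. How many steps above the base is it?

5

1.609ⁿ = 15.065 / 1.397 = 10.7838
n = ln(10.7838) / ln(1.609) = 2.3780 / 0.4756 ≈ 5.00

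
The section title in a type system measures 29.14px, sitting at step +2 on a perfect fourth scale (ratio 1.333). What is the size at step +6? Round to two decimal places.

92.00px

29.14 × 1.333⁴ = 29.14 × 3.15733 ≈ 92.005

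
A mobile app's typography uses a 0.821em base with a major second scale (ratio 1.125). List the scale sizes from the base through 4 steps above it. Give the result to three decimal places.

Step 0: 0.821em
Step 1: 0.821 × 1.125 = 0.924
Step 2: 0.821 × 1.125² = 1.039
Step 3: 0.821 × 1.125³ = 1.169
Step 4: 0.821 × 1.125⁴ = 1.315

0.821em, 0.924em, 1.039em, 1.169em, 1.315em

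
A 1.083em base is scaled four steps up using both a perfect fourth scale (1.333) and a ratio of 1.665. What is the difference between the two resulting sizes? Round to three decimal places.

4.904em

Perfect fourth: 1.083 × 1.333⁴ = 3.41939em
At 1.665: 1.083 × 1.665⁴ = 8.32311em
Difference: 8.32311 − 3.41939 = 4.90372em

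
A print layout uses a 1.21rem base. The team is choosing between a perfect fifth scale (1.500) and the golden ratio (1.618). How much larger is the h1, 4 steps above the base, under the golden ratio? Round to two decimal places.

2.17rem

Perfect fifth: 1.21 × 1.500⁴ = 6.1256rem
Golden ratio: 1.21 × 1.618⁴ = 8.2928rem
Difference: 8.2928 − 6.1256 = 2.1672rem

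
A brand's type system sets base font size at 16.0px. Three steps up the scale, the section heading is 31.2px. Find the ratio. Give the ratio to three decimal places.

1.249

The ratio satisfies 16.0 × r³ = 31.2, so r = (31.2 / 16.0)^(1/3).
r = 1.9500^(1/3) ≈ 1.2493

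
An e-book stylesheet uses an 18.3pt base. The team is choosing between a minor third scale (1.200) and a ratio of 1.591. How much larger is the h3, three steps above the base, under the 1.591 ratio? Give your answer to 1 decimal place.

42.1pt

Minor third: 18.3 × 1.200³ = 31.622pt
At 1.591: 18.3 × 1.591³ = 73.699pt
Difference: 73.699 − 31.622 = 42.077pt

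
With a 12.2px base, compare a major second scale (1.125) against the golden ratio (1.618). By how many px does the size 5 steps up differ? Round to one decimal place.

113.3px

Major second: 12.2 × 1.125⁵ = 21.985px
Golden ratio: 12.2 × 1.618⁵ = 135.286px
Difference: 135.286 − 21.985 = 113.301px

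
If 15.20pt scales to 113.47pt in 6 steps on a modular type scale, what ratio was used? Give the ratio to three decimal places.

1.398

r⁶ = 113.47 / 15.20, so r = (113.47/15.20)^(1/6).
r = 7.4651^(1/6) ≈ 1.3980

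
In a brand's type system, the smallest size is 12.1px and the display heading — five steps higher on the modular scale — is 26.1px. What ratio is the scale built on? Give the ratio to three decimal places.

1.166

The ratio satisfies 12.1 × r⁵ = 26.1, so r = (26.1 / 12.1)^(1/5).
r = 2.1570^(1/5) ≈ 1.1662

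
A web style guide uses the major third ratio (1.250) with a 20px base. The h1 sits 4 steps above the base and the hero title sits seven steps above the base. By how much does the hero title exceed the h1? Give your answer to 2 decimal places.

Step 4: 20.0 × 1.250⁴ = 48.8281px
Step 7: 20.0 × 1.250⁷ = 95.3674px
Difference: 95.3674 − 48.8281 = 46.5393px

46.54px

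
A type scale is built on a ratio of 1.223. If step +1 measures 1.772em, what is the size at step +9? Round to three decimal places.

Moving from step +1 to step +9 is 8 steps up, so multiply by r⁸.
1.772 × 1.223⁸ = 1.772 × 5.00509 ≈ 8.869

8.869em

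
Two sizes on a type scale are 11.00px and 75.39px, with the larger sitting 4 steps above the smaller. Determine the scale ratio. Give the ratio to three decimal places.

1.618

r⁴ = 75.39 / 11.00, so r = (75.39/11.00)^(1/4).
r = 6.8536^(1/4) ≈ 1.6180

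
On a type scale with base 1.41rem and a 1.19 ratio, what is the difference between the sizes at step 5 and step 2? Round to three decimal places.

1.368rem

Step 2: 1.41 × 1.19² = 1.99670rem
Step 5: 1.41 × 1.19⁵ = 3.36476rem
Difference: 3.36476 − 1.99670 = 1.36806rem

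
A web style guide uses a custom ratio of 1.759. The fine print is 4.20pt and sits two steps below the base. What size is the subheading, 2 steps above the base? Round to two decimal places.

40.21pt

4.20 × 1.759⁴ = 4.20 × 9.57334 ≈ 40.208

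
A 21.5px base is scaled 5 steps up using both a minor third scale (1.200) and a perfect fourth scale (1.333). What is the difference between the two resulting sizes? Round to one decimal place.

37.0px

Minor third: 21.5 × 1.200⁵ = 53.499px
Perfect fourth: 21.5 × 1.333⁵ = 90.488px
Difference: 90.488 − 53.499 = 36.989px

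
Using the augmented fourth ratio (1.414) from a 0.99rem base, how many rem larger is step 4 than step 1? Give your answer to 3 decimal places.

Step 1: 0.99 × 1.414 = 1.39986rem
Step 4: 0.99 × 1.414⁴ = 3.95761rem
Difference: 3.95761 − 1.39986 = 2.55775rem

2.558rem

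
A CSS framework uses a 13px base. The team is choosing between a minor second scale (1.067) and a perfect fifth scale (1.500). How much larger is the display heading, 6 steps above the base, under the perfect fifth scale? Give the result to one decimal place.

128.9px

Minor second: 13.0 × 1.067⁶ = 19.184px
Perfect fifth: 13.0 × 1.500⁶ = 148.078px
Difference: 148.078 − 19.184 = 128.894px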